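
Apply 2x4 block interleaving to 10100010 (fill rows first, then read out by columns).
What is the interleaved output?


Matrix:
  1010
  0010
Read columns: 10001100

10001100


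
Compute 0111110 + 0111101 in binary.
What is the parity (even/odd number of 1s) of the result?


0111110 = 62
0111101 = 61
Sum = 123 = 1111011
1s count = 6

even parity (6 ones in 1111011)


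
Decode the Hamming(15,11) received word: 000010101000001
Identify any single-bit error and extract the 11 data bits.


Syndrome = 4: error at position 4

Data: 01011000001 (corrected bit 4)


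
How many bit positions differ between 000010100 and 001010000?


XOR: 001000100
Count of 1s: 2

2


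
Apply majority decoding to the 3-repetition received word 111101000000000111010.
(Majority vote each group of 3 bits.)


Groups: 111, 101, 000, 000, 000, 111, 010
Majority votes: 1100010

1100010


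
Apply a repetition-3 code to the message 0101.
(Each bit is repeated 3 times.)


Each bit -> 3 copies

000111000111


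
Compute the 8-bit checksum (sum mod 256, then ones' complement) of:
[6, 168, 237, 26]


Sum = 437 mod 256 = 181
Complement = 74

74


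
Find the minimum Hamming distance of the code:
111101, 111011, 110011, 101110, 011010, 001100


Comparing all pairs, minimum distance: 1
Can detect 0 errors, correct 0 errors

1


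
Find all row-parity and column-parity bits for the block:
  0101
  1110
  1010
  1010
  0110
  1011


Row parities: 010001
Column parities: 0110

Row P: 010001, Col P: 0110, Corner: 0


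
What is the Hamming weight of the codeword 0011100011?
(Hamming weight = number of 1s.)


Counting 1s in 0011100011

5


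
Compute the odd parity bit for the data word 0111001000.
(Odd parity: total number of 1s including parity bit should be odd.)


Number of 1s in data: 4
Parity bit: 1

1


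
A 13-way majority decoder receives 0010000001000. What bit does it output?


Ones: 2 out of 13
Threshold: 7

0 (2/13 voted 1)


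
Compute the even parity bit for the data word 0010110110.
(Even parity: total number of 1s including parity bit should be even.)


Number of 1s in data: 5
Parity bit: 1

1


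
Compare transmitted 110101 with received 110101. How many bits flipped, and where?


XOR: 000000

0 errors (received matches sent)


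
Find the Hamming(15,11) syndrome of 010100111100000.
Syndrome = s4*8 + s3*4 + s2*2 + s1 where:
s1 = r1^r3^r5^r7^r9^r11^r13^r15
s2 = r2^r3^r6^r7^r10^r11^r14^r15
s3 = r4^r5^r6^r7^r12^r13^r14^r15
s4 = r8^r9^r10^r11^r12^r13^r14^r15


s1=0, s2=1, s3=0, s4=1

Syndrome = 10 (error at position 10)


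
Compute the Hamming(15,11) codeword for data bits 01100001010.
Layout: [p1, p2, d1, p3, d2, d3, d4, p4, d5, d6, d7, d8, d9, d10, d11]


Parity bits: p1=1, p2=0, p3=0, p4=0

100011000001010


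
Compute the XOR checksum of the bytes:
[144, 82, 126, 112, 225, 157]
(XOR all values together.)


XOR chain: 144 ^ 82 ^ 126 ^ 112 ^ 225 ^ 157 = 176

176


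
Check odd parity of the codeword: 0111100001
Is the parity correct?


Number of 1s: 5

Yes, parity is correct (5 ones)


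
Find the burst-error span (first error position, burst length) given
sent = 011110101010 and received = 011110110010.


XOR: 000000011000

Burst at position 7, length 2


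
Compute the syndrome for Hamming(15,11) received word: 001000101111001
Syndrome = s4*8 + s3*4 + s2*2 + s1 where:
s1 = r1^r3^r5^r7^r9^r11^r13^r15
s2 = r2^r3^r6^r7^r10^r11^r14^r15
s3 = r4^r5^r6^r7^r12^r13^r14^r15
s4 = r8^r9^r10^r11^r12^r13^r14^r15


s1=1, s2=1, s3=1, s4=1

Syndrome = 15 (error at position 15)


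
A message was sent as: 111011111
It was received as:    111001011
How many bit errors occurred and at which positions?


XOR: 000010100

2 error(s) at position(s): 4, 6


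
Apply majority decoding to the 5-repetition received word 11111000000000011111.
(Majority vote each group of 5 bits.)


Groups: 11111, 00000, 00000, 11111
Majority votes: 1001

1001


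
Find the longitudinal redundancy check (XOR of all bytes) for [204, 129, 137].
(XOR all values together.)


XOR chain: 204 ^ 129 ^ 137 = 196

196


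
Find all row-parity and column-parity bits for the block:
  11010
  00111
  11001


Row parities: 111
Column parities: 00100

Row P: 111, Col P: 00100, Corner: 1


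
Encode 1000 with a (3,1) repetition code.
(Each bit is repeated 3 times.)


Each bit -> 3 copies

111000000000


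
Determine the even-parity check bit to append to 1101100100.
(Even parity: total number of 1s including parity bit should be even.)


Number of 1s in data: 5
Parity bit: 1

1


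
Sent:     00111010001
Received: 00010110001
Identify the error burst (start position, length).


XOR: 00101100000

Burst at position 2, length 4


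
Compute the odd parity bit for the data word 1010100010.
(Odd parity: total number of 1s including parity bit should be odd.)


Number of 1s in data: 4
Parity bit: 1

1


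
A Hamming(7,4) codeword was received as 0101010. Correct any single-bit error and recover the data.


Syndrome = 0: no error detected

Data: 0010 (no errors)


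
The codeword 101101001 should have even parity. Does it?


Number of 1s: 5

No, parity error (5 ones)


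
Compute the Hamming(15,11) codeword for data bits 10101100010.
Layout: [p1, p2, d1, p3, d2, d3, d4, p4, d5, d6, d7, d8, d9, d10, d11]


Parity bits: p1=0, p2=0, p3=0, p4=1

001001011100010


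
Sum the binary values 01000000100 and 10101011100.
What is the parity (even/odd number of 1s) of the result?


01000000100 = 516
10101011100 = 1372
Sum = 1888 = 11101100000
1s count = 5

odd parity (5 ones in 11101100000)


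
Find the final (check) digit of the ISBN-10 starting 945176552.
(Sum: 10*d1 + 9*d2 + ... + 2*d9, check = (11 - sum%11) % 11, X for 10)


Weighted sum: 284
284 mod 11 = 9

Check digit: 2


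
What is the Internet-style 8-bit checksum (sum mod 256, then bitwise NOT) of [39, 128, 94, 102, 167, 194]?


Sum = 724 mod 256 = 212
Complement = 43

43


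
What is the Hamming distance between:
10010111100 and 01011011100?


XOR: 11001100000
Count of 1s: 4

4


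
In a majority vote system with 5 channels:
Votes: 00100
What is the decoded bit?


Ones: 1 out of 5
Threshold: 3

0 (1/5 voted 1)


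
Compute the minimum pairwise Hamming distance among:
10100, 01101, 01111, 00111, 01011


Comparing all pairs, minimum distance: 1
Can detect 0 errors, correct 0 errors

1


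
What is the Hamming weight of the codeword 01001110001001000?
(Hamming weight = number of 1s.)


Counting 1s in 01001110001001000

6


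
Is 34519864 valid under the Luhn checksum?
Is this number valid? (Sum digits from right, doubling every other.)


Luhn sum = 36
36 mod 10 = 6

Invalid (Luhn sum mod 10 = 6)


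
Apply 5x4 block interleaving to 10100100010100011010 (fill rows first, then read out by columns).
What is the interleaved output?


Matrix:
  1010
  0100
  0101
  0001
  1010
Read columns: 10001011001000100110

10001011001000100110


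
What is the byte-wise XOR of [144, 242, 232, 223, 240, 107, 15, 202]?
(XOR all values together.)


XOR chain: 144 ^ 242 ^ 232 ^ 223 ^ 240 ^ 107 ^ 15 ^ 202 = 11

11


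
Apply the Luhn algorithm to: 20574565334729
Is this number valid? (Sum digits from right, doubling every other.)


Luhn sum = 70
70 mod 10 = 0

Valid (Luhn sum mod 10 = 0)


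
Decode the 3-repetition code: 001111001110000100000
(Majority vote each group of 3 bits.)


Groups: 001, 111, 001, 110, 000, 100, 000
Majority votes: 0101000

0101000


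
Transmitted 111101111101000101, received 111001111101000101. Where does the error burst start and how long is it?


XOR: 000100000000000000

Burst at position 3, length 1


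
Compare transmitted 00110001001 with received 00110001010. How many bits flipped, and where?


XOR: 00000000011

2 error(s) at position(s): 9, 10


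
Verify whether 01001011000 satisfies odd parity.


Number of 1s: 4

No, parity error (4 ones)


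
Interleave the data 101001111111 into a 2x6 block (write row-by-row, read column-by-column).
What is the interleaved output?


Matrix:
  101001
  111111
Read columns: 110111010111

110111010111


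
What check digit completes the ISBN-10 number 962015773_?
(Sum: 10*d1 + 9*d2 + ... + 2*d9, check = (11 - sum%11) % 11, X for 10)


Weighted sum: 246
246 mod 11 = 4

Check digit: 7


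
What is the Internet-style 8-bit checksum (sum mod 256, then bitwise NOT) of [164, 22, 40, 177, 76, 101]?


Sum = 580 mod 256 = 68
Complement = 187

187


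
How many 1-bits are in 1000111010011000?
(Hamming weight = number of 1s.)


Counting 1s in 1000111010011000

7


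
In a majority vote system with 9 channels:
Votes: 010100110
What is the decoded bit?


Ones: 4 out of 9
Threshold: 5

0 (4/9 voted 1)


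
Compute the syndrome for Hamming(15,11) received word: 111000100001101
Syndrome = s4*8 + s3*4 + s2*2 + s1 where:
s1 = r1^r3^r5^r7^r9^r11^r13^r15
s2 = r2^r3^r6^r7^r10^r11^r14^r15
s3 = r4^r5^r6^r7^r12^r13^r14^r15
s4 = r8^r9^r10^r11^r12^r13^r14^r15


s1=1, s2=0, s3=0, s4=1

Syndrome = 9 (error at position 9)


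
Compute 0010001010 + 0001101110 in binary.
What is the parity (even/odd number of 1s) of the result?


0010001010 = 138
0001101110 = 110
Sum = 248 = 11111000
1s count = 5

odd parity (5 ones in 11111000)


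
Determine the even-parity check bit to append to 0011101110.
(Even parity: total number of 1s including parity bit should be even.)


Number of 1s in data: 6
Parity bit: 0

0


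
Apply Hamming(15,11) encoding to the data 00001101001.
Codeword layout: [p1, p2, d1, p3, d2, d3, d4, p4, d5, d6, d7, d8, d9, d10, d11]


Parity bits: p1=0, p2=0, p3=0, p4=0

000000001101001


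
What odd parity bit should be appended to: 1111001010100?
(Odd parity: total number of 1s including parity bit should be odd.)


Number of 1s in data: 7
Parity bit: 0

0


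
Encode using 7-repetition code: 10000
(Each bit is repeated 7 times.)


Each bit -> 7 copies

11111110000000000000000000000000000


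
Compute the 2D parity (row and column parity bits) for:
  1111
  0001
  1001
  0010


Row parities: 0101
Column parities: 0101

Row P: 0101, Col P: 0101, Corner: 0


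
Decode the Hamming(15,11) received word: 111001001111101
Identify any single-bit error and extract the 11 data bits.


Syndrome = 0: no error detected

Data: 10101111101 (no errors)


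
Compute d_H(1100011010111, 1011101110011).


XOR: 0111110100100
Count of 1s: 7

7


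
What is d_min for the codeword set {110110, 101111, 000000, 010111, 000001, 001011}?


Comparing all pairs, minimum distance: 1
Can detect 0 errors, correct 0 errors

1


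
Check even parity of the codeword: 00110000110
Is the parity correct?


Number of 1s: 4

Yes, parity is correct (4 ones)


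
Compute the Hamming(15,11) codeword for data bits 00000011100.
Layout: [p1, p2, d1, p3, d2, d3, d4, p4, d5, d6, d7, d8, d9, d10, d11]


Parity bits: p1=0, p2=1, p3=0, p4=1

010000010011100


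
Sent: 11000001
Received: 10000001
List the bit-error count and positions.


XOR: 01000000

1 error(s) at position(s): 1


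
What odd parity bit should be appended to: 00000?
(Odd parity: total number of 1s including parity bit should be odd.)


Number of 1s in data: 0
Parity bit: 1

1


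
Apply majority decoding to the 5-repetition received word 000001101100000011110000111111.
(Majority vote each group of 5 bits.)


Groups: 00000, 11011, 00000, 01111, 00001, 11111
Majority votes: 010101

010101


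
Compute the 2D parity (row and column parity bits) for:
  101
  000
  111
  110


Row parities: 0010
Column parities: 100

Row P: 0010, Col P: 100, Corner: 1


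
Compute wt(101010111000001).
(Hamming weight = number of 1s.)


Counting 1s in 101010111000001

7


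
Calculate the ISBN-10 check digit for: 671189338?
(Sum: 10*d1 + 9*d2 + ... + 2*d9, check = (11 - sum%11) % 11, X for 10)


Weighted sum: 268
268 mod 11 = 4

Check digit: 7


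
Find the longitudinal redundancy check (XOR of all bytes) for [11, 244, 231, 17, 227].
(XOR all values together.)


XOR chain: 11 ^ 244 ^ 231 ^ 17 ^ 227 = 234

234


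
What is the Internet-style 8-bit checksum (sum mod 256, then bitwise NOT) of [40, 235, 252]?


Sum = 527 mod 256 = 15
Complement = 240

240


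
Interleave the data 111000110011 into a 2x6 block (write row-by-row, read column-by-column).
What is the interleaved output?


Matrix:
  111000
  110011
Read columns: 111110000101

111110000101


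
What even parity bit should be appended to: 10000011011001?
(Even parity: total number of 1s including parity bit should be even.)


Number of 1s in data: 6
Parity bit: 0

0


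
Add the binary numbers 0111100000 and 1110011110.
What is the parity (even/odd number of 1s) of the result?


0111100000 = 480
1110011110 = 926
Sum = 1406 = 10101111110
1s count = 8

even parity (8 ones in 10101111110)


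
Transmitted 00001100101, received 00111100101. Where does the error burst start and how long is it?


XOR: 00110000000

Burst at position 2, length 2


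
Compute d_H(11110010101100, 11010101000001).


XOR: 00100111101101
Count of 1s: 8

8


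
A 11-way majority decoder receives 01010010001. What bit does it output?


Ones: 4 out of 11
Threshold: 6

0 (4/11 voted 1)


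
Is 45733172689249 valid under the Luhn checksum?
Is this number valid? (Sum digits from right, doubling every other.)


Luhn sum = 74
74 mod 10 = 4

Invalid (Luhn sum mod 10 = 4)


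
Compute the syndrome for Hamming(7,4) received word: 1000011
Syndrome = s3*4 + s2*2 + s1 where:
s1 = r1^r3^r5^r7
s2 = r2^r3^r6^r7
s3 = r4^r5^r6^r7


s1=0, s2=0, s3=0

Syndrome = 0 (no error)


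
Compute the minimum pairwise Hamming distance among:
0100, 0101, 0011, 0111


Comparing all pairs, minimum distance: 1
Can detect 0 errors, correct 0 errors

1


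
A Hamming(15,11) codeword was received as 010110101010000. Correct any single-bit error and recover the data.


Syndrome = 6: error at position 6

Data: 01111010000 (corrected bit 6)


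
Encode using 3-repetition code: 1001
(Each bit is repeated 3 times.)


Each bit -> 3 copies

111000000111


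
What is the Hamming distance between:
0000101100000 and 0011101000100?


XOR: 0011000100100
Count of 1s: 4

4


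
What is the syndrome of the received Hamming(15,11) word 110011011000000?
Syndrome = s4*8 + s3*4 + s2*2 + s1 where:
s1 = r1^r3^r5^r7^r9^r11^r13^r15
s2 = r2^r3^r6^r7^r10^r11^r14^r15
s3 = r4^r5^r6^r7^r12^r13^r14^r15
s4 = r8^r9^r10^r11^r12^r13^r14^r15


s1=1, s2=0, s3=0, s4=0

Syndrome = 1 (error at position 1)


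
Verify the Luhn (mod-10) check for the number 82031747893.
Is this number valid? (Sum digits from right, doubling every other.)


Luhn sum = 53
53 mod 10 = 3

Invalid (Luhn sum mod 10 = 3)


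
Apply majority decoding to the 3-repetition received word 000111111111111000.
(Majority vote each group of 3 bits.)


Groups: 000, 111, 111, 111, 111, 000
Majority votes: 011110

011110


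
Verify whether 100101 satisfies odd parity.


Number of 1s: 3

Yes, parity is correct (3 ones)


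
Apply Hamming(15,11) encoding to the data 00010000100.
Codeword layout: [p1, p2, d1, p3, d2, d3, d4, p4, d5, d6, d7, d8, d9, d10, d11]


Parity bits: p1=0, p2=1, p3=0, p4=1

010000110000100


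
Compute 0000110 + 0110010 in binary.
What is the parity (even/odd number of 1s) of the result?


0000110 = 6
0110010 = 50
Sum = 56 = 111000
1s count = 3

odd parity (3 ones in 111000)


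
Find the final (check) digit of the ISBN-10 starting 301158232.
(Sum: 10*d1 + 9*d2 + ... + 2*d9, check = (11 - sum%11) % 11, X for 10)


Weighted sum: 136
136 mod 11 = 4

Check digit: 7


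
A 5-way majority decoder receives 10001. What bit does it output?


Ones: 2 out of 5
Threshold: 3

0 (2/5 voted 1)


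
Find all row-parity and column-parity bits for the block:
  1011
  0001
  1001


Row parities: 110
Column parities: 0011

Row P: 110, Col P: 0011, Corner: 0


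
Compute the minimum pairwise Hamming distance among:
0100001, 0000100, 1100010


Comparing all pairs, minimum distance: 3
Can detect 2 errors, correct 1 errors

3


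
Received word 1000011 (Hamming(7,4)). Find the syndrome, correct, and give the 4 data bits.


Syndrome = 0: no error detected

Data: 0011 (no errors)


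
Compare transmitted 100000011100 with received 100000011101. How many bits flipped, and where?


XOR: 000000000001

1 error(s) at position(s): 11


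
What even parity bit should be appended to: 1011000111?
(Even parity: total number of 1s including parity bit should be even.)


Number of 1s in data: 6
Parity bit: 0

0


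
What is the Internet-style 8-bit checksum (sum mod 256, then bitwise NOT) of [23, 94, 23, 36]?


Sum = 176 mod 256 = 176
Complement = 79

79


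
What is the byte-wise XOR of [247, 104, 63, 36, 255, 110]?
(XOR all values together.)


XOR chain: 247 ^ 104 ^ 63 ^ 36 ^ 255 ^ 110 = 21

21


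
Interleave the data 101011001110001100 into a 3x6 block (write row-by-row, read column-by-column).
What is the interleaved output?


Matrix:
  101011
  001110
  001100
Read columns: 100000111011110100

100000111011110100


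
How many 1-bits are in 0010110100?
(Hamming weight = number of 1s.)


Counting 1s in 0010110100

4


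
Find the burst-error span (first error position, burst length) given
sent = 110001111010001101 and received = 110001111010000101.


XOR: 000000000000001000

Burst at position 14, length 1


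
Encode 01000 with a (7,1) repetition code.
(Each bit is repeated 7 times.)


Each bit -> 7 copies

00000001111111000000000000000000000


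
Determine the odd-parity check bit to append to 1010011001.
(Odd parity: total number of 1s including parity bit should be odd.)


Number of 1s in data: 5
Parity bit: 0

0


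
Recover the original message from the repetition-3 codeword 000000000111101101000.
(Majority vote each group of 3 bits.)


Groups: 000, 000, 000, 111, 101, 101, 000
Majority votes: 0001110

0001110


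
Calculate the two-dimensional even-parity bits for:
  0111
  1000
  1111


Row parities: 110
Column parities: 0000

Row P: 110, Col P: 0000, Corner: 0


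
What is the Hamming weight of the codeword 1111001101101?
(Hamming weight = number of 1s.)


Counting 1s in 1111001101101

9


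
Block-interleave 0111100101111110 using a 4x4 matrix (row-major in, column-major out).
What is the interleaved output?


Matrix:
  0111
  1001
  0111
  1110
Read columns: 0101101110111110

0101101110111110


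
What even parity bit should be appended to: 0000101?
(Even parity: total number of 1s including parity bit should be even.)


Number of 1s in data: 2
Parity bit: 0

0


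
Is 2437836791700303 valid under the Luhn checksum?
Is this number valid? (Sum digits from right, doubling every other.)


Luhn sum = 62
62 mod 10 = 2

Invalid (Luhn sum mod 10 = 2)


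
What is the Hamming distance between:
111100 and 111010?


XOR: 000110
Count of 1s: 2

2


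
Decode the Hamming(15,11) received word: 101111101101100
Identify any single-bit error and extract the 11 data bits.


Syndrome = 0: no error detected

Data: 11111101100 (no errors)


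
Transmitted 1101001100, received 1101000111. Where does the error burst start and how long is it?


XOR: 0000001011

Burst at position 6, length 4


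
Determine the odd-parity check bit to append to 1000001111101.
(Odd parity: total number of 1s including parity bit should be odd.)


Number of 1s in data: 7
Parity bit: 0

0


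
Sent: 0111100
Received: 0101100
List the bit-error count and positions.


XOR: 0010000

1 error(s) at position(s): 2


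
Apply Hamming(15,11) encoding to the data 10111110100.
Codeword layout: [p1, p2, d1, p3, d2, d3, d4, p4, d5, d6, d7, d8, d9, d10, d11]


Parity bits: p1=1, p2=1, p3=1, p4=0

111101101110100


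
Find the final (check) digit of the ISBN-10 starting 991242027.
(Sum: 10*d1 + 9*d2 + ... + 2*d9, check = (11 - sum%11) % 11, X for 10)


Weighted sum: 247
247 mod 11 = 5

Check digit: 6


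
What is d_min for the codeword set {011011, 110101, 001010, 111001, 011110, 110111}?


Comparing all pairs, minimum distance: 1
Can detect 0 errors, correct 0 errors

1


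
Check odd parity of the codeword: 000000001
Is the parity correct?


Number of 1s: 1

Yes, parity is correct (1 ones)


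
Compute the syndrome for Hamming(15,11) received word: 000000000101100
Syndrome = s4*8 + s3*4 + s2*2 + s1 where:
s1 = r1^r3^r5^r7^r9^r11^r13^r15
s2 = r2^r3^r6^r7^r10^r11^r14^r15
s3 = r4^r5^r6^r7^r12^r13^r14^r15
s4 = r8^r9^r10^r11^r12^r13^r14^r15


s1=1, s2=1, s3=0, s4=1

Syndrome = 11 (error at position 11)


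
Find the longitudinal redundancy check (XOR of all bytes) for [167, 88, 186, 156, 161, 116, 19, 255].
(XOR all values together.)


XOR chain: 167 ^ 88 ^ 186 ^ 156 ^ 161 ^ 116 ^ 19 ^ 255 = 224

224


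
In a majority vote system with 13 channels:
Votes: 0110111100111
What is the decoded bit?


Ones: 9 out of 13
Threshold: 7

1 (9/13 voted 1)


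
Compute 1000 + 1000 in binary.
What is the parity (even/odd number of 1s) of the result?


1000 = 8
1000 = 8
Sum = 16 = 10000
1s count = 1

odd parity (1 ones in 10000)


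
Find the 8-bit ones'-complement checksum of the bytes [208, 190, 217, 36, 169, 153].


Sum = 973 mod 256 = 205
Complement = 50

50


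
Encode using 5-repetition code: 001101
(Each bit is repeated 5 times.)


Each bit -> 5 copies

000000000011111111110000011111


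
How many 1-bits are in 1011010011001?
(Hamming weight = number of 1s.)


Counting 1s in 1011010011001

7


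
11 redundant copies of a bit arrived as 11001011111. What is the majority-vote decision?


Ones: 8 out of 11
Threshold: 6

1 (8/11 voted 1)


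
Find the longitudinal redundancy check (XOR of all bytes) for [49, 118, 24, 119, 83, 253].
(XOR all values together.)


XOR chain: 49 ^ 118 ^ 24 ^ 119 ^ 83 ^ 253 = 134

134


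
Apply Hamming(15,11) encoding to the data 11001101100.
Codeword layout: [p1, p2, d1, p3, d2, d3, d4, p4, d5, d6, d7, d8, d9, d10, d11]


Parity bits: p1=0, p2=0, p3=1, p4=0

001110001101100


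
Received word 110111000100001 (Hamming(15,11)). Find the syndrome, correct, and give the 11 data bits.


Syndrome = 1: error at position 1

Data: 01100100001 (corrected bit 1)


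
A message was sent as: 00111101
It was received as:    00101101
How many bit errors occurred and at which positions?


XOR: 00010000

1 error(s) at position(s): 3


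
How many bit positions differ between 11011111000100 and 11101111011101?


XOR: 00110000011001
Count of 1s: 5

5


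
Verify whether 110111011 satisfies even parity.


Number of 1s: 7

No, parity error (7 ones)


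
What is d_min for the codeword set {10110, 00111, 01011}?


Comparing all pairs, minimum distance: 2
Can detect 1 errors, correct 0 errors

2


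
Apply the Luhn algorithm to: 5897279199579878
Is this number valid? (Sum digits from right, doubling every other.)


Luhn sum = 102
102 mod 10 = 2

Invalid (Luhn sum mod 10 = 2)


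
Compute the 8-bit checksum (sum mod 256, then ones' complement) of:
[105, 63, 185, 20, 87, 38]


Sum = 498 mod 256 = 242
Complement = 13

13


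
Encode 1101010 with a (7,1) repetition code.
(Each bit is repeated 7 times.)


Each bit -> 7 copies

1111111111111100000001111111000000011111110000000


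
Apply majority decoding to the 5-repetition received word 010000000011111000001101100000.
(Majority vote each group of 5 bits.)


Groups: 01000, 00000, 11111, 00000, 11011, 00000
Majority votes: 001010

001010


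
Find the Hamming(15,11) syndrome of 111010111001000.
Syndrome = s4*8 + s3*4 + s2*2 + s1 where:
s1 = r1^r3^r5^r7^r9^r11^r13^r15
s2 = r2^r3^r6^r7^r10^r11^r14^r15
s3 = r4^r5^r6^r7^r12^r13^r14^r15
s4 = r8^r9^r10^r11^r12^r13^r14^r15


s1=1, s2=1, s3=1, s4=1

Syndrome = 15 (error at position 15)


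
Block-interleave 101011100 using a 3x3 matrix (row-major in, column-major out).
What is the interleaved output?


Matrix:
  101
  011
  100
Read columns: 101010110

101010110


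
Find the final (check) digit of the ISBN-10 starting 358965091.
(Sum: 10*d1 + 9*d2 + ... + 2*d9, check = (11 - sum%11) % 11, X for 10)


Weighted sum: 292
292 mod 11 = 6

Check digit: 5


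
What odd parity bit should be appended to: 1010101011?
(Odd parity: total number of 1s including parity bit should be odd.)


Number of 1s in data: 6
Parity bit: 1

1


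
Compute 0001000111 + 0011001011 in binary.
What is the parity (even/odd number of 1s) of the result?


0001000111 = 71
0011001011 = 203
Sum = 274 = 100010010
1s count = 3

odd parity (3 ones in 100010010)


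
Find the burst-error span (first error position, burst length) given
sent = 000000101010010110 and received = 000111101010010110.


XOR: 000111000000000000

Burst at position 3, length 3


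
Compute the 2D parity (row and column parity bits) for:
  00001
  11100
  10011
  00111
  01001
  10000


Row parities: 111101
Column parities: 10000

Row P: 111101, Col P: 10000, Corner: 1


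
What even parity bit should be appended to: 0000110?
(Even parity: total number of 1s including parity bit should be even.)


Number of 1s in data: 2
Parity bit: 0

0


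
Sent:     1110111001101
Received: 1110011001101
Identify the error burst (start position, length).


XOR: 0000100000000

Burst at position 4, length 1


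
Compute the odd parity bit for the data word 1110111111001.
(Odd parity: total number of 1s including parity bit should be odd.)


Number of 1s in data: 10
Parity bit: 1

1


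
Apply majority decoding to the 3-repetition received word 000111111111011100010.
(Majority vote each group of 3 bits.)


Groups: 000, 111, 111, 111, 011, 100, 010
Majority votes: 0111100

0111100


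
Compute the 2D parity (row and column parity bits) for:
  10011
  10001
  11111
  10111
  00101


Row parities: 10100
Column parities: 01111

Row P: 10100, Col P: 01111, Corner: 0


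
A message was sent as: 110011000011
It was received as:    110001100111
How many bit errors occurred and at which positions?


XOR: 000010100100

3 error(s) at position(s): 4, 6, 9


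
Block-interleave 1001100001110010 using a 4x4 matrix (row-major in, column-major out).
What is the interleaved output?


Matrix:
  1001
  1000
  0111
  0010
Read columns: 1100001000111010

1100001000111010


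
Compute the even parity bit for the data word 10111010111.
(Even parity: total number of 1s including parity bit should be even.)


Number of 1s in data: 8
Parity bit: 0

0


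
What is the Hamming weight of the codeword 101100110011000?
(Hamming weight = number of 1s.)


Counting 1s in 101100110011000

7


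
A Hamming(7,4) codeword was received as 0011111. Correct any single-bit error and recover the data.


Syndrome = 3: error at position 3

Data: 0111 (corrected bit 3)


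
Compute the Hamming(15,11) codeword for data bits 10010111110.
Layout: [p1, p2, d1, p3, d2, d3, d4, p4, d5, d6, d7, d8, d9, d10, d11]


Parity bits: p1=0, p2=1, p3=0, p4=1

011000110111110


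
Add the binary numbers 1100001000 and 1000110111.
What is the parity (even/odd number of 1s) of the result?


1100001000 = 776
1000110111 = 567
Sum = 1343 = 10100111111
1s count = 8

even parity (8 ones in 10100111111)


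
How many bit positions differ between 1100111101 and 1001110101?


XOR: 0101001000
Count of 1s: 3

3


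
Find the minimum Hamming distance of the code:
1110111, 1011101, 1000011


Comparing all pairs, minimum distance: 3
Can detect 2 errors, correct 1 errors

3


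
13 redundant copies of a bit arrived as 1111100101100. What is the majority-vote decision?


Ones: 8 out of 13
Threshold: 7

1 (8/13 voted 1)


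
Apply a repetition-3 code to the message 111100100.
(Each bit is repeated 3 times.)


Each bit -> 3 copies

111111111111000000111000000


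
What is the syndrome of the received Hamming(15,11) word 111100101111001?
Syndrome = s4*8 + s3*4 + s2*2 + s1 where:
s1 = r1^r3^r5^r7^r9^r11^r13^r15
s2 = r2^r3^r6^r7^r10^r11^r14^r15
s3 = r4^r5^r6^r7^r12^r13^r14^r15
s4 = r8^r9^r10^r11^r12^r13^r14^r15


s1=0, s2=0, s3=0, s4=1

Syndrome = 8 (error at position 8)


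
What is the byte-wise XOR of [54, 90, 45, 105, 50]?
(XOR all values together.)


XOR chain: 54 ^ 90 ^ 45 ^ 105 ^ 50 = 26

26


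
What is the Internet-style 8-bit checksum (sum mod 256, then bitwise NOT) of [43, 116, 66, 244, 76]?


Sum = 545 mod 256 = 33
Complement = 222

222


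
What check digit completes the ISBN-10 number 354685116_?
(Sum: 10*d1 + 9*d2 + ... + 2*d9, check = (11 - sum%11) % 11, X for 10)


Weighted sum: 241
241 mod 11 = 10

Check digit: 1


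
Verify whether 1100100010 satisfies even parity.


Number of 1s: 4

Yes, parity is correct (4 ones)


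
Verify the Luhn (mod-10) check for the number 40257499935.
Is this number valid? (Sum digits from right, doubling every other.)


Luhn sum = 60
60 mod 10 = 0

Valid (Luhn sum mod 10 = 0)


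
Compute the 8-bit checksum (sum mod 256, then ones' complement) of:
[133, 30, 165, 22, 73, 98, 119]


Sum = 640 mod 256 = 128
Complement = 127

127


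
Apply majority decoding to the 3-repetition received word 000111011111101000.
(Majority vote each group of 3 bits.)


Groups: 000, 111, 011, 111, 101, 000
Majority votes: 011110

011110


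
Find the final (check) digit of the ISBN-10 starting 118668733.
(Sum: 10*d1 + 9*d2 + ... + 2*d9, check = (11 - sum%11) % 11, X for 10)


Weighted sum: 244
244 mod 11 = 2

Check digit: 9


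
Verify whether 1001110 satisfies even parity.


Number of 1s: 4

Yes, parity is correct (4 ones)


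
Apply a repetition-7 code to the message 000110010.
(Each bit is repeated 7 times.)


Each bit -> 7 copies

000000000000000000000111111111111110000000000000011111110000000


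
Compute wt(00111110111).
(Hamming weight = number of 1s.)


Counting 1s in 00111110111

8


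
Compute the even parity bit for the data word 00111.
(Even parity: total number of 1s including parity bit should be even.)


Number of 1s in data: 3
Parity bit: 1

1


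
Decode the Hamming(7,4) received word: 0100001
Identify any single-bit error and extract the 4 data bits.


Syndrome = 5: error at position 5

Data: 0101 (corrected bit 5)


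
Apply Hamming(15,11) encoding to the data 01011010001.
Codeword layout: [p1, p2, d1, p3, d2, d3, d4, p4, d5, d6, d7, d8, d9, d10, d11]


Parity bits: p1=1, p2=1, p3=1, p4=1

110110111010001


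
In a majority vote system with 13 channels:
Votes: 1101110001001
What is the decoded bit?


Ones: 7 out of 13
Threshold: 7

1 (7/13 voted 1)


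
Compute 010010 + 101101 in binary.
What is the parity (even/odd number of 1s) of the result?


010010 = 18
101101 = 45
Sum = 63 = 111111
1s count = 6

even parity (6 ones in 111111)


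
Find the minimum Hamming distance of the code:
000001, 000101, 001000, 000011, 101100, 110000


Comparing all pairs, minimum distance: 1
Can detect 0 errors, correct 0 errors

1


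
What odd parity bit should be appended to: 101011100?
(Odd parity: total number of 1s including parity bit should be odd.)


Number of 1s in data: 5
Parity bit: 0

0


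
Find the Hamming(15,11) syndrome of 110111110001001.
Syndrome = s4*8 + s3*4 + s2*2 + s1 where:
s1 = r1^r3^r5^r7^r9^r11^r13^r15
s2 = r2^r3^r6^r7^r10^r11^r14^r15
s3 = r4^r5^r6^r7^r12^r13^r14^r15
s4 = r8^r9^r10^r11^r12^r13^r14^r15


s1=0, s2=0, s3=0, s4=1

Syndrome = 8 (error at position 8)


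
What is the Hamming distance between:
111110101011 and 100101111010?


XOR: 011011010001
Count of 1s: 6

6


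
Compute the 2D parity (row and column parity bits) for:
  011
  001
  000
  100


Row parities: 0101
Column parities: 110

Row P: 0101, Col P: 110, Corner: 0


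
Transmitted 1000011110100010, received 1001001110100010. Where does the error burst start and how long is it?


XOR: 0001010000000000

Burst at position 3, length 3


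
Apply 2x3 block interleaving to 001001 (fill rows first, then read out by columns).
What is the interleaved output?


Matrix:
  001
  001
Read columns: 000011

000011


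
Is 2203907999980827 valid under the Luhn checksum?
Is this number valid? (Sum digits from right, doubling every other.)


Luhn sum = 86
86 mod 10 = 6

Invalid (Luhn sum mod 10 = 6)


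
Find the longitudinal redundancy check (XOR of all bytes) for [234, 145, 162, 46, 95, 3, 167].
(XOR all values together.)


XOR chain: 234 ^ 145 ^ 162 ^ 46 ^ 95 ^ 3 ^ 167 = 12

12


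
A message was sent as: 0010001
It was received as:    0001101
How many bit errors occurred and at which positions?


XOR: 0011100

3 error(s) at position(s): 2, 3, 4


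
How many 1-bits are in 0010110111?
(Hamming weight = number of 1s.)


Counting 1s in 0010110111

6


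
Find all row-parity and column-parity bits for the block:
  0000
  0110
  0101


Row parities: 000
Column parities: 0011

Row P: 000, Col P: 0011, Corner: 0


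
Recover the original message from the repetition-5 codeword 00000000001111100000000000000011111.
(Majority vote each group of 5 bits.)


Groups: 00000, 00000, 11111, 00000, 00000, 00000, 11111
Majority votes: 0010001

0010001


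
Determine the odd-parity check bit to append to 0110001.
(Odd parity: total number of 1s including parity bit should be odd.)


Number of 1s in data: 3
Parity bit: 0

0


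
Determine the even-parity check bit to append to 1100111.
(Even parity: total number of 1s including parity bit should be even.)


Number of 1s in data: 5
Parity bit: 1

1


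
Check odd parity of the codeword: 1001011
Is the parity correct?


Number of 1s: 4

No, parity error (4 ones)


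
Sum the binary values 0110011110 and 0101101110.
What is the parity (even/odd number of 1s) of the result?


0110011110 = 414
0101101110 = 366
Sum = 780 = 1100001100
1s count = 4

even parity (4 ones in 1100001100)


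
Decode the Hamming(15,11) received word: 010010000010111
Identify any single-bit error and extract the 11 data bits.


Syndrome = 0: no error detected

Data: 01000010111 (no errors)


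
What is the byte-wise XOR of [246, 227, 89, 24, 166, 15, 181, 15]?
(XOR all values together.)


XOR chain: 246 ^ 227 ^ 89 ^ 24 ^ 166 ^ 15 ^ 181 ^ 15 = 71

71


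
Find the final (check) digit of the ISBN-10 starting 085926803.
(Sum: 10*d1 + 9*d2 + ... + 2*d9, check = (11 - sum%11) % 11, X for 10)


Weighted sum: 255
255 mod 11 = 2

Check digit: 9


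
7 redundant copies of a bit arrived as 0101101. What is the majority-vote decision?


Ones: 4 out of 7
Threshold: 4

1 (4/7 voted 1)


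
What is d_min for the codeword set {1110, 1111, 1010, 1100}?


Comparing all pairs, minimum distance: 1
Can detect 0 errors, correct 0 errors

1


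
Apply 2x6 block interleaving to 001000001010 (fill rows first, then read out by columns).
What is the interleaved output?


Matrix:
  001000
  001010
Read columns: 000011000100

000011000100


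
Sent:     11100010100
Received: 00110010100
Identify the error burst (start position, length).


XOR: 11010000000

Burst at position 0, length 4


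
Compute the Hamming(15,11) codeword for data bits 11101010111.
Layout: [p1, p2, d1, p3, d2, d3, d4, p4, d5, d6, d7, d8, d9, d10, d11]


Parity bits: p1=0, p2=1, p3=1, p4=1

011111011010111


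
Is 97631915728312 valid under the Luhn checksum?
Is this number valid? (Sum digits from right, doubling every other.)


Luhn sum = 61
61 mod 10 = 1

Invalid (Luhn sum mod 10 = 1)


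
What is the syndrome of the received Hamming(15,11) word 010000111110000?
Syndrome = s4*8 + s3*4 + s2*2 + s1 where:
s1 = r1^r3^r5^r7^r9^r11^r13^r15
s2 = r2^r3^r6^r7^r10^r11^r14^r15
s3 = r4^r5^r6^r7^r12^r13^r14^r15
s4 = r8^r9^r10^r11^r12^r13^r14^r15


s1=1, s2=0, s3=1, s4=0

Syndrome = 5 (error at position 5)


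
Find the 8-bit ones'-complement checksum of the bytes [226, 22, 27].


Sum = 275 mod 256 = 19
Complement = 236

236


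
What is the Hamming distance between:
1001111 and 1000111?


XOR: 0001000
Count of 1s: 1

1


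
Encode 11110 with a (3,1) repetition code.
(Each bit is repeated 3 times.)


Each bit -> 3 copies

111111111111000


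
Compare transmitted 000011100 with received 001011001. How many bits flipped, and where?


XOR: 001000101

3 error(s) at position(s): 2, 6, 8


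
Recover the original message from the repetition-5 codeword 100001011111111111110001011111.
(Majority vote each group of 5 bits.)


Groups: 10000, 10111, 11111, 11111, 00010, 11111
Majority votes: 011101

011101


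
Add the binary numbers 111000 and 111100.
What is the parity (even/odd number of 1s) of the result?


111000 = 56
111100 = 60
Sum = 116 = 1110100
1s count = 4

even parity (4 ones in 1110100)


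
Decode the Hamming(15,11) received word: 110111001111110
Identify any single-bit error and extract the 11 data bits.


Syndrome = 3: error at position 3

Data: 11101111110 (corrected bit 3)


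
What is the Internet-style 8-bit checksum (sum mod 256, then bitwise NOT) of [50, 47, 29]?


Sum = 126 mod 256 = 126
Complement = 129

129


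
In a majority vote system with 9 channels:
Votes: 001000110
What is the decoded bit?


Ones: 3 out of 9
Threshold: 5

0 (3/9 voted 1)


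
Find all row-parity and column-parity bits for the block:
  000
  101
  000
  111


Row parities: 0001
Column parities: 010

Row P: 0001, Col P: 010, Corner: 1


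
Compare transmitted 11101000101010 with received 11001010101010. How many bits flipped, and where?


XOR: 00100010000000

2 error(s) at position(s): 2, 6


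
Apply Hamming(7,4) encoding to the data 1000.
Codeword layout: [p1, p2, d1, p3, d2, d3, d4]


Parity bits: p1=1, p2=1, p3=0

1110000


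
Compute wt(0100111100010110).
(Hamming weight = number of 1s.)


Counting 1s in 0100111100010110

8


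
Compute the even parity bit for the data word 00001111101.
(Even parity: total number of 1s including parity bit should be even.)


Number of 1s in data: 6
Parity bit: 0

0


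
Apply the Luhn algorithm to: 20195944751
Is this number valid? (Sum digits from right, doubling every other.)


Luhn sum = 47
47 mod 10 = 7

Invalid (Luhn sum mod 10 = 7)


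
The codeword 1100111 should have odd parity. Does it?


Number of 1s: 5

Yes, parity is correct (5 ones)


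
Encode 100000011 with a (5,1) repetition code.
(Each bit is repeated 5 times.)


Each bit -> 5 copies

111110000000000000000000000000000001111111111


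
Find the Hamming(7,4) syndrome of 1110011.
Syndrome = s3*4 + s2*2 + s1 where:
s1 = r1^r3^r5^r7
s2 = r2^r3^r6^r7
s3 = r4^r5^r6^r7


s1=1, s2=0, s3=0

Syndrome = 1 (error at position 1)


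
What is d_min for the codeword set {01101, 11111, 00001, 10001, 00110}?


Comparing all pairs, minimum distance: 1
Can detect 0 errors, correct 0 errors

1


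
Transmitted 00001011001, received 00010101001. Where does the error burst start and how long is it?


XOR: 00011110000

Burst at position 3, length 4


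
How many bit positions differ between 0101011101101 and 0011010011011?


XOR: 0110001110110
Count of 1s: 7

7
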